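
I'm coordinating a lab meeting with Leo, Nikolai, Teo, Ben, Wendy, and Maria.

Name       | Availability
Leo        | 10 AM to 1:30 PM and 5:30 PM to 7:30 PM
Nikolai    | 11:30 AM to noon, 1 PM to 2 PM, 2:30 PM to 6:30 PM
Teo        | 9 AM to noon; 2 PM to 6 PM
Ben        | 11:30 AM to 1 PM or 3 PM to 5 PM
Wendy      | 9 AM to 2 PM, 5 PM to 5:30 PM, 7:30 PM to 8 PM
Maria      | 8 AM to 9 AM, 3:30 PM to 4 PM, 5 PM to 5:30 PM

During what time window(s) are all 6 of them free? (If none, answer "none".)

Leo ∩ Nikolai: 11:30-12:00, 13:00-13:30, 17:30-18:30.
Leo ∩ Nikolai ∩ Teo: 11:30-12:00, 17:30-18:00.
Leo ∩ Nikolai ∩ Teo ∩ Ben: 11:30-12:00.
Leo ∩ Nikolai ∩ Teo ∩ Ben ∩ Wendy: 11:30-12:00.
Leo ∩ Nikolai ∩ Teo ∩ Ben ∩ Wendy ∩ Maria: ∅.
There is no time when everyone is free.

none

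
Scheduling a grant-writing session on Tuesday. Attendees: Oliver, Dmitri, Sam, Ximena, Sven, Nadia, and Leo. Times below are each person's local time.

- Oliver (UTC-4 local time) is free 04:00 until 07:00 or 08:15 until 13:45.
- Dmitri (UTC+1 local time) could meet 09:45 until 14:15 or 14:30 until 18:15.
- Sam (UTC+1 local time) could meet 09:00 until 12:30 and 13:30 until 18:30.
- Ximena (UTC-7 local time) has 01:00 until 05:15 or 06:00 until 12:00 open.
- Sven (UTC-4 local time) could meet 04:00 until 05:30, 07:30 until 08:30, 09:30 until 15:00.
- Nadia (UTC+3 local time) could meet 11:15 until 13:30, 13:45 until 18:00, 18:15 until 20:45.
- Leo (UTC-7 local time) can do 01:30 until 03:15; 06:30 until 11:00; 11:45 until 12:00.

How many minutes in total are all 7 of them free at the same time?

Oliver in UTC: 08:00-11:00, 12:15-17:45 (add 4h to convert from UTC-4).
Dmitri in UTC: 08:45-13:15, 13:30-17:15 (subtract 1h to convert from UTC+1).
Sam in UTC: 08:00-11:30, 12:30-17:30 (subtract 1h to convert from UTC+1).
Ximena in UTC: 08:00-12:15, 13:00-19:00 (add 7h to convert from UTC-7).
Sven in UTC: 08:00-09:30, 11:30-12:30, 13:30-19:00 (add 4h to convert from UTC-4).
Nadia in UTC: 08:15-10:30, 10:45-15:00, 15:15-17:45 (subtract 3h to convert from UTC+3).
Leo in UTC: 08:30-10:15, 13:30-18:00, 18:45-19:00 (add 7h to convert from UTC-7).
Oliver ∩ Dmitri: 08:45-11:00, 12:15-13:15, 13:30-17:15.
Oliver ∩ Dmitri ∩ Sam: 08:45-11:00, 12:30-13:15, 13:30-17:15.
Oliver ∩ Dmitri ∩ Sam ∩ Ximena: 08:45-11:00, 13:00-13:15, 13:30-17:15.
Oliver ∩ Dmitri ∩ Sam ∩ Ximena ∩ Sven: 08:45-09:30, 13:30-17:15.
Oliver ∩ Dmitri ∩ Sam ∩ Ximena ∩ Sven ∩ Nadia: 08:45-09:30, 13:30-15:00, 15:15-17:15.
Oliver ∩ Dmitri ∩ Sam ∩ Ximena ∩ Sven ∩ Nadia ∩ Leo: 08:45-09:30, 13:30-15:00, 15:15-17:15.
Summing the common windows: 45 + 90 + 120 = 255 minutes.

255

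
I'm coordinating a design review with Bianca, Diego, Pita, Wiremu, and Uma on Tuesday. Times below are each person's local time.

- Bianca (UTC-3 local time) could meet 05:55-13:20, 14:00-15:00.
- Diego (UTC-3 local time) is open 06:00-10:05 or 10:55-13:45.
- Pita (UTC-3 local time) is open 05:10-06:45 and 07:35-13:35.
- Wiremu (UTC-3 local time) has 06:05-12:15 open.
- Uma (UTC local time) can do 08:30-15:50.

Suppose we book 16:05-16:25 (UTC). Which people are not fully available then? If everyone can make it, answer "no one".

Bianca, Uma, Wiremu

Bianca in UTC: 08:55-16:20, 17:00-18:00 (add 3h to convert from UTC-3).
Diego in UTC: 09:00-13:05, 13:55-16:45 (add 3h to convert from UTC-3).
Pita in UTC: 08:10-09:45, 10:35-16:35 (add 3h to convert from UTC-3).
Wiremu in UTC: 09:05-15:15 (add 3h to convert from UTC-3).
Uma in UTC: 08:30-15:50.
Bianca: not fully free for 16:05-16:25. Diego: free for 16:05-16:25. Pita: free for 16:05-16:25. Wiremu: not fully free for 16:05-16:25. Uma: not fully free for 16:05-16:25.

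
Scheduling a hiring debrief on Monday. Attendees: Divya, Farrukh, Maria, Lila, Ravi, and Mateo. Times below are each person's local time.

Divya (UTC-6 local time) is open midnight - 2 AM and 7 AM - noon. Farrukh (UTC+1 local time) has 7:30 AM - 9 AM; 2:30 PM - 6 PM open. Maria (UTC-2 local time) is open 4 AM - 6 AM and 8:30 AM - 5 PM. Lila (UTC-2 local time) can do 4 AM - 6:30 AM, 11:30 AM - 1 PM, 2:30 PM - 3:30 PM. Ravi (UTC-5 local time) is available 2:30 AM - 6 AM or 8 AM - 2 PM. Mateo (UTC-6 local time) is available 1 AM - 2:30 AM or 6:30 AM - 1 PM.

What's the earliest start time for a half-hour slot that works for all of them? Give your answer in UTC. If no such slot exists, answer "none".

Divya in UTC: 06:00-08:00, 13:00-18:00 (add 6h to convert from UTC-6).
Farrukh in UTC: 06:30-08:00, 13:30-17:00 (subtract 1h to convert from UTC+1).
Maria in UTC: 06:00-08:00, 10:30-19:00 (add 2h to convert from UTC-2).
Lila in UTC: 06:00-08:30, 13:30-15:00, 16:30-17:30 (add 2h to convert from UTC-2).
Ravi in UTC: 07:30-11:00, 13:00-19:00 (add 5h to convert from UTC-5).
Mateo in UTC: 07:00-08:30, 12:30-19:00 (add 6h to convert from UTC-6).
Divya ∩ Farrukh: 06:30-08:00, 13:30-17:00.
Divya ∩ Farrukh ∩ Maria: 06:30-08:00, 13:30-17:00.
Divya ∩ Farrukh ∩ Maria ∩ Lila: 06:30-08:00, 13:30-15:00, 16:30-17:00.
Divya ∩ Farrukh ∩ Maria ∩ Lila ∩ Ravi: 07:30-08:00, 13:30-15:00, 16:30-17:00.
Divya ∩ Farrukh ∩ Maria ∩ Lila ∩ Ravi ∩ Mateo: 07:30-08:00, 13:30-15:00, 16:30-17:00.
The first common window of at least 30 minutes is 07:30-08:00, so the earliest start is 07:30.

07:30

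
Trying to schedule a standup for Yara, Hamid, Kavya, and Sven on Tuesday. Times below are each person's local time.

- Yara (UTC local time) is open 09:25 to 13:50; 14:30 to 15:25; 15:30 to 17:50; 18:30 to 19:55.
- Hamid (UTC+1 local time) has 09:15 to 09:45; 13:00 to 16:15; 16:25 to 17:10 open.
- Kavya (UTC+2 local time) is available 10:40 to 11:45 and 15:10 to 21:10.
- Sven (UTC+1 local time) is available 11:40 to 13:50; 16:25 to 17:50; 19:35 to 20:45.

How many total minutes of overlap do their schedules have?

40

Yara in UTC: 09:25-13:50, 14:30-15:25, 15:30-17:50, 18:30-19:55.
Hamid in UTC: 08:15-08:45, 12:00-15:15, 15:25-16:10 (subtract 1h to convert from UTC+1).
Kavya in UTC: 08:40-09:45, 13:10-19:10 (subtract 2h to convert from UTC+2).
Sven in UTC: 10:40-12:50, 15:25-16:50, 18:35-19:45 (subtract 1h to convert from UTC+1).
Yara ∩ Hamid: 12:00-13:50, 14:30-15:15, 15:30-16:10.
Yara ∩ Hamid ∩ Kavya: 13:10-13:50, 14:30-15:15, 15:30-16:10.
Yara ∩ Hamid ∩ Kavya ∩ Sven: 15:30-16:10.
Those are the intersection windows.
That's a single block of 40 minutes.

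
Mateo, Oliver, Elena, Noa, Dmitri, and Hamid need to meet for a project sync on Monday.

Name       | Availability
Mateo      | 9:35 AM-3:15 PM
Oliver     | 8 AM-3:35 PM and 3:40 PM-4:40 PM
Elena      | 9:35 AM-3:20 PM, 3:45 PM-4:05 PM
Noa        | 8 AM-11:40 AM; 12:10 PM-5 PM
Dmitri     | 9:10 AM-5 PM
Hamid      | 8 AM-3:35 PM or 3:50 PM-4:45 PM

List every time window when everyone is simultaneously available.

Mateo ∩ Oliver: 09:35-15:15.
Mateo ∩ Oliver ∩ Elena: 09:35-15:15.
Mateo ∩ Oliver ∩ Elena ∩ Noa: 09:35-11:40, 12:10-15:15.
Mateo ∩ Oliver ∩ Elena ∩ Noa ∩ Dmitri: 09:35-11:40, 12:10-15:15.
Mateo ∩ Oliver ∩ Elena ∩ Noa ∩ Dmitri ∩ Hamid: 09:35-11:40, 12:10-15:15.
Those are the intersection windows.

09:35-11:40, 12:10-15:15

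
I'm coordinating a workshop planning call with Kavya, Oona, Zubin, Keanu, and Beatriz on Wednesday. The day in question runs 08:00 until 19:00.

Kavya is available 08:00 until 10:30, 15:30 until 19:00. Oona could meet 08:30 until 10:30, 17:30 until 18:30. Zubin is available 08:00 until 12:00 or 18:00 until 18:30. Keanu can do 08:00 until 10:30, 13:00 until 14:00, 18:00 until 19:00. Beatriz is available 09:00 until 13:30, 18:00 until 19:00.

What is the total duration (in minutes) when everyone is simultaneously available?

Kavya ∩ Oona: 08:30-10:30, 17:30-18:30.
Kavya ∩ Oona ∩ Zubin: 08:30-10:30, 18:00-18:30.
Kavya ∩ Oona ∩ Zubin ∩ Keanu: 08:30-10:30, 18:00-18:30.
Kavya ∩ Oona ∩ Zubin ∩ Keanu ∩ Beatriz: 09:00-10:30, 18:00-18:30.
Summing the common windows: 90 + 30 = 120 minutes.

120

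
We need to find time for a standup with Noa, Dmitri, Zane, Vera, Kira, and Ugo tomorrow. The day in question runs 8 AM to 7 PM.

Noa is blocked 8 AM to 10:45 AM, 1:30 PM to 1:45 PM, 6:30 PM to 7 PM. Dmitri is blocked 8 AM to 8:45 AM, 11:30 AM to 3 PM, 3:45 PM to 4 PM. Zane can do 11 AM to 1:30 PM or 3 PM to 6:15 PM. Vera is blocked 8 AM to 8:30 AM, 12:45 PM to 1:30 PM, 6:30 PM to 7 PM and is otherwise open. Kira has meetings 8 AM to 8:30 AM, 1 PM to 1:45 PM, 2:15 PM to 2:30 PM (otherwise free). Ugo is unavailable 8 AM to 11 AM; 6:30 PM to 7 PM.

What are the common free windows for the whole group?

Noa free: 10:45-13:30, 13:45-18:30 (invert busy blocks within the working day).
Dmitri free: 08:45-11:30, 15:00-15:45, 16:00-19:00 (invert busy blocks within the working day).
Zane free: 11:00-13:30, 15:00-18:15.
Vera free: 08:30-12:45, 13:30-18:30 (invert busy blocks within the working day).
Kira free: 08:30-13:00, 13:45-14:15, 14:30-19:00 (invert busy blocks within the working day).
Ugo free: 11:00-18:30 (invert busy blocks within the working day).
Noa ∩ Dmitri: 10:45-11:30, 15:00-15:45, 16:00-18:30.
Noa ∩ Dmitri ∩ Zane: 11:00-11:30, 15:00-15:45, 16:00-18:15.
Noa ∩ Dmitri ∩ Zane ∩ Vera: 11:00-11:30, 15:00-15:45, 16:00-18:15.
Noa ∩ Dmitri ∩ Zane ∩ Vera ∩ Kira: 11:00-11:30, 15:00-15:45, 16:00-18:15.
Noa ∩ Dmitri ∩ Zane ∩ Vera ∩ Kira ∩ Ugo: 11:00-11:30, 15:00-15:45, 16:00-18:15.

11:00-11:30, 15:00-15:45, 16:00-18:15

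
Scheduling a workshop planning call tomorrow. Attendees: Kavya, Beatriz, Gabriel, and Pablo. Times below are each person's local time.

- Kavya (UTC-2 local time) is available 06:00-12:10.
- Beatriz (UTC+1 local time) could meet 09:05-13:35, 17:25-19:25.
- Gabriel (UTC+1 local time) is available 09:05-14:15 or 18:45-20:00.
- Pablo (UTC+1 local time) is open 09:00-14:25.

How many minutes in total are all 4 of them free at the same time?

270

Kavya in UTC: 08:00-14:10 (add 2h to convert from UTC-2).
Beatriz in UTC: 08:05-12:35, 16:25-18:25 (subtract 1h to convert from UTC+1).
Gabriel in UTC: 08:05-13:15, 17:45-19:00 (subtract 1h to convert from UTC+1).
Pablo in UTC: 08:00-13:25 (subtract 1h to convert from UTC+1).
Kavya ∩ Beatriz: 08:05-12:35.
Kavya ∩ Beatriz ∩ Gabriel: 08:05-12:35.
Kavya ∩ Beatriz ∩ Gabriel ∩ Pablo: 08:05-12:35.
So the common availability across everyone is 08:05-12:35.
That's a single block of 270 minutes.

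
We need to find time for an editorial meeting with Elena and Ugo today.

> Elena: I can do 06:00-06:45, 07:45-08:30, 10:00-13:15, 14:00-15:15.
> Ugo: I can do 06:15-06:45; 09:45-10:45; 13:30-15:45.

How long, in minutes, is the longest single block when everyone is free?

Elena ∩ Ugo: 06:15-06:45, 10:00-10:45, 14:00-15:15.
So the common availability across everyone is 06:15-06:45, 10:00-10:45, 14:00-15:15.
The longest is 14:00-15:15 at 75 minutes.

75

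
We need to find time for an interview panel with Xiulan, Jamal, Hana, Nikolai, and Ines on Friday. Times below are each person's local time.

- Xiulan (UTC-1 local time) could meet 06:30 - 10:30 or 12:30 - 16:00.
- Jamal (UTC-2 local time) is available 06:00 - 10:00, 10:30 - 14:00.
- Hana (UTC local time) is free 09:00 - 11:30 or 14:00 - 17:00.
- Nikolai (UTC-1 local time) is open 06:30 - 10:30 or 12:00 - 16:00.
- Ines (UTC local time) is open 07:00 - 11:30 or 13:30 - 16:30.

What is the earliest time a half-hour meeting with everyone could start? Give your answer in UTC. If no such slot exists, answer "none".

Xiulan in UTC: 07:30-11:30, 13:30-17:00 (add 1h to convert from UTC-1).
Jamal in UTC: 08:00-12:00, 12:30-16:00 (add 2h to convert from UTC-2).
Hana in UTC: 09:00-11:30, 14:00-17:00.
Nikolai in UTC: 07:30-11:30, 13:00-17:00 (add 1h to convert from UTC-1).
Ines in UTC: 07:00-11:30, 13:30-16:30.
Xiulan ∩ Jamal: 08:00-11:30, 13:30-16:00.
Xiulan ∩ Jamal ∩ Hana: 09:00-11:30, 14:00-16:00.
Xiulan ∩ Jamal ∩ Hana ∩ Nikolai: 09:00-11:30, 14:00-16:00.
Xiulan ∩ Jamal ∩ Hana ∩ Nikolai ∩ Ines: 09:00-11:30, 14:00-16:00.
The first common window of at least 30 minutes is 09:00-11:30, so the earliest start is 09:00.

09:00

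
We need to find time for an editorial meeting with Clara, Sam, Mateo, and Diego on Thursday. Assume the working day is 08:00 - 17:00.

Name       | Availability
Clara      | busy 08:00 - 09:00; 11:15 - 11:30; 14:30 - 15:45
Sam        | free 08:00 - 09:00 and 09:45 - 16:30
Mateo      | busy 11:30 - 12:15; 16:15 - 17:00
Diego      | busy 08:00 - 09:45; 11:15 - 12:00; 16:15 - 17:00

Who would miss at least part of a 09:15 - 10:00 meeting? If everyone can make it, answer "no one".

Diego, Sam

Clara free: 09:00-11:15, 11:30-14:30, 15:45-17:00 (invert busy blocks within the working day).
Sam free: 08:00-09:00, 09:45-16:30.
Mateo free: 08:00-11:30, 12:15-16:15 (invert busy blocks within the working day).
Diego free: 09:45-11:15, 12:00-16:15 (invert busy blocks within the working day).
Clara: free for 09:15-10:00. Sam: not fully free for 09:15-10:00. Mateo: free for 09:15-10:00. Diego: not fully free for 09:15-10:00.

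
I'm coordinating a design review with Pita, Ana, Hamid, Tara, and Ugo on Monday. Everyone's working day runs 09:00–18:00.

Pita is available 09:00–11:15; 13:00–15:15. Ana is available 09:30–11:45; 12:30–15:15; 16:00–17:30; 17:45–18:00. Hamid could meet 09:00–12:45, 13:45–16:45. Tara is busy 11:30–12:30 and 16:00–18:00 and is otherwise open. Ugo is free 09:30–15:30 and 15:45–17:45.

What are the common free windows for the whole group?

09:30-11:15, 13:45-15:15

Pita free: 09:00-11:15, 13:00-15:15.
Ana free: 09:30-11:45, 12:30-15:15, 16:00-17:30, 17:45-18:00.
Hamid free: 09:00-12:45, 13:45-16:45.
Tara free: 09:00-11:30, 12:30-16:00 (invert busy blocks within the working day).
Ugo free: 09:30-15:30, 15:45-17:45.
Pita ∩ Ana: 09:30-11:15, 13:00-15:15.
Pita ∩ Ana ∩ Hamid: 09:30-11:15, 13:45-15:15.
Pita ∩ Ana ∩ Hamid ∩ Tara: 09:30-11:15, 13:45-15:15.
Pita ∩ Ana ∩ Hamid ∩ Tara ∩ Ugo: 09:30-11:15, 13:45-15:15.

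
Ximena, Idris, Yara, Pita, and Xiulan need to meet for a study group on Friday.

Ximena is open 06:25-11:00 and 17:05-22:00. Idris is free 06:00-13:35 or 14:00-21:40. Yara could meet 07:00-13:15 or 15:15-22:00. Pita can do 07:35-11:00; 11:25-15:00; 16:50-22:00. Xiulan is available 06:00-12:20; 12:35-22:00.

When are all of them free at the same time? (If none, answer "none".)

Ximena ∩ Idris: 06:25-11:00, 17:05-21:40.
Ximena ∩ Idris ∩ Yara: 07:00-11:00, 17:05-21:40.
Ximena ∩ Idris ∩ Yara ∩ Pita: 07:35-11:00, 17:05-21:40.
Ximena ∩ Idris ∩ Yara ∩ Pita ∩ Xiulan: 07:35-11:00, 17:05-21:40.

07:35-11:00, 17:05-21:40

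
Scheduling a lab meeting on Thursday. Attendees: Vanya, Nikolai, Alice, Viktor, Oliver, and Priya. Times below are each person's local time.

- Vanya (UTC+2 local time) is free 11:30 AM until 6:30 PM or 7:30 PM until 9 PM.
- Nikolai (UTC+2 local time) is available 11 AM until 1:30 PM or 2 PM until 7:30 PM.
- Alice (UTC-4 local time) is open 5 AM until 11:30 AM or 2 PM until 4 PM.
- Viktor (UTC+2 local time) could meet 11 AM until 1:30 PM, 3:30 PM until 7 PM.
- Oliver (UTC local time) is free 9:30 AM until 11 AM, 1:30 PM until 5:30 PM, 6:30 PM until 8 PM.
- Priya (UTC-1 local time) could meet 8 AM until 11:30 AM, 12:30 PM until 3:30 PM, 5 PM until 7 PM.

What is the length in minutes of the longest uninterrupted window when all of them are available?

120

Vanya in UTC: 09:30-16:30, 17:30-19:00 (subtract 2h to convert from UTC+2).
Nikolai in UTC: 09:00-11:30, 12:00-17:30 (subtract 2h to convert from UTC+2).
Alice in UTC: 09:00-15:30, 18:00-20:00 (add 4h to convert from UTC-4).
Viktor in UTC: 09:00-11:30, 13:30-17:00 (subtract 2h to convert from UTC+2).
Oliver in UTC: 09:30-11:00, 13:30-17:30, 18:30-20:00.
Priya in UTC: 09:00-12:30, 13:30-16:30, 18:00-20:00 (add 1h to convert from UTC-1).
Vanya ∩ Nikolai: 09:30-11:30, 12:00-16:30.
Vanya ∩ Nikolai ∩ Alice: 09:30-11:30, 12:00-15:30.
Vanya ∩ Nikolai ∩ Alice ∩ Viktor: 09:30-11:30, 13:30-15:30.
Vanya ∩ Nikolai ∩ Alice ∩ Viktor ∩ Oliver: 09:30-11:00, 13:30-15:30.
Vanya ∩ Nikolai ∩ Alice ∩ Viktor ∩ Oliver ∩ Priya: 09:30-11:00, 13:30-15:30.
So the common availability across everyone is 09:30-11:00, 13:30-15:30.
The longest is 13:30-15:30 at 120 minutes.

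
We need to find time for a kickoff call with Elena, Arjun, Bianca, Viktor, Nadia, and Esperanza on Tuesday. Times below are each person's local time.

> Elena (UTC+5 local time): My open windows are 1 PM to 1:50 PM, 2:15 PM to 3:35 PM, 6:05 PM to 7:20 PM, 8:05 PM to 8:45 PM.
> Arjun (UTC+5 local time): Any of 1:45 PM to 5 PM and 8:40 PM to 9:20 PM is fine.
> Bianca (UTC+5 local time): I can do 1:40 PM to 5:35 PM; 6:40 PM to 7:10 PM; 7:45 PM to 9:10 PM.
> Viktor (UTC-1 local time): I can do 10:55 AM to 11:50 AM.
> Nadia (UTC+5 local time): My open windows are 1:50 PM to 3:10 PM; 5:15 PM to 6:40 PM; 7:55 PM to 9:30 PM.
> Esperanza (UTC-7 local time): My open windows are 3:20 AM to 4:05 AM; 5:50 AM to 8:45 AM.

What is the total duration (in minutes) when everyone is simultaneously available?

0

Elena in UTC: 08:00-08:50, 09:15-10:35, 13:05-14:20, 15:05-15:45 (subtract 5h to convert from UTC+5).
Arjun in UTC: 08:45-12:00, 15:40-16:20 (subtract 5h to convert from UTC+5).
Bianca in UTC: 08:40-12:35, 13:40-14:10, 14:45-16:10 (subtract 5h to convert from UTC+5).
Viktor in UTC: 11:55-12:50 (add 1h to convert from UTC-1).
Nadia in UTC: 08:50-10:10, 12:15-13:40, 14:55-16:30 (subtract 5h to convert from UTC+5).
Esperanza in UTC: 10:20-11:05, 12:50-15:45 (add 7h to convert from UTC-7).
Elena ∩ Arjun: 08:45-08:50, 09:15-10:35, 15:40-15:45.
Elena ∩ Arjun ∩ Bianca: 08:45-08:50, 09:15-10:35, 15:40-15:45.
Elena ∩ Arjun ∩ Bianca ∩ Viktor: ∅.
Elena ∩ Arjun ∩ Bianca ∩ Viktor ∩ Nadia: ∅.
Elena ∩ Arjun ∩ Bianca ∩ Viktor ∩ Nadia ∩ Esperanza: ∅.
There is no time when everyone is free.
There is no common window, so the total is 0 minutes.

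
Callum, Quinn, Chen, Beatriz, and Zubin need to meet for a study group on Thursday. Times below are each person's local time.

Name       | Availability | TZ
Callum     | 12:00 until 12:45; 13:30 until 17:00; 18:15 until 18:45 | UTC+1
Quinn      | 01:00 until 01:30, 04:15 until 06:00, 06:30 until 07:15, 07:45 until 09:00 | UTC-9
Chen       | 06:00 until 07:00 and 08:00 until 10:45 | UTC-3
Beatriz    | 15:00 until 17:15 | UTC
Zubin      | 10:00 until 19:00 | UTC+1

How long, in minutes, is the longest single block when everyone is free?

0

Callum in UTC: 11:00-11:45, 12:30-16:00, 17:15-17:45 (subtract 1h to convert from UTC+1).
Quinn in UTC: 10:00-10:30, 13:15-15:00, 15:30-16:15, 16:45-18:00 (add 9h to convert from UTC-9).
Chen in UTC: 09:00-10:00, 11:00-13:45 (add 3h to convert from UTC-3).
Beatriz in UTC: 15:00-17:15.
Zubin in UTC: 09:00-18:00 (subtract 1h to convert from UTC+1).
Callum ∩ Quinn: 13:15-15:00, 15:30-16:00, 17:15-17:45.
Callum ∩ Quinn ∩ Chen: 13:15-13:45.
Callum ∩ Quinn ∩ Chen ∩ Beatriz: ∅.
Callum ∩ Quinn ∩ Chen ∩ Beatriz ∩ Zubin: ∅.
There is no time when everyone is free.
No common window exists, so the longest block is 0 minutes.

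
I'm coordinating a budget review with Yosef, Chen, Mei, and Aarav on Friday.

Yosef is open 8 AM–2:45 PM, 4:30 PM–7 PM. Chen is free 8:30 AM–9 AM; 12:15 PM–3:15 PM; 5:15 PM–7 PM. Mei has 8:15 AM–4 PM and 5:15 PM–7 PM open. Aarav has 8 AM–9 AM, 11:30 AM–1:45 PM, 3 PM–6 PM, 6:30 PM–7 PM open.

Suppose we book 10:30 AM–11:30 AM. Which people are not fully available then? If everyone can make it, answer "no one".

Aarav, Chen

Yosef: free for 10:30-11:30. Chen: not fully free for 10:30-11:30. Mei: free for 10:30-11:30. Aarav: not fully free for 10:30-11:30.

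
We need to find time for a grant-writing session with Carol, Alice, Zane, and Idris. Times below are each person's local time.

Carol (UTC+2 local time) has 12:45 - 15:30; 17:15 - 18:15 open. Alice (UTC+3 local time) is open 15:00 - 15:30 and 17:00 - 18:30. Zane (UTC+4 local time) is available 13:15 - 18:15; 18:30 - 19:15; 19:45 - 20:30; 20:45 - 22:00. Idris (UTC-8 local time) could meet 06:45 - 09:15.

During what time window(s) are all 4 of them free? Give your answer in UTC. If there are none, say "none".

Carol in UTC: 10:45-13:30, 15:15-16:15 (subtract 2h to convert from UTC+2).
Alice in UTC: 12:00-12:30, 14:00-15:30 (subtract 3h to convert from UTC+3).
Zane in UTC: 09:15-14:15, 14:30-15:15, 15:45-16:30, 16:45-18:00 (subtract 4h to convert from UTC+4).
Idris in UTC: 14:45-17:15 (add 8h to convert from UTC-8).
Carol ∩ Alice: 12:00-12:30, 15:15-15:30.
Carol ∩ Alice ∩ Zane: 12:00-12:30.
Carol ∩ Alice ∩ Zane ∩ Idris: ∅.
There is no time when everyone is free.

none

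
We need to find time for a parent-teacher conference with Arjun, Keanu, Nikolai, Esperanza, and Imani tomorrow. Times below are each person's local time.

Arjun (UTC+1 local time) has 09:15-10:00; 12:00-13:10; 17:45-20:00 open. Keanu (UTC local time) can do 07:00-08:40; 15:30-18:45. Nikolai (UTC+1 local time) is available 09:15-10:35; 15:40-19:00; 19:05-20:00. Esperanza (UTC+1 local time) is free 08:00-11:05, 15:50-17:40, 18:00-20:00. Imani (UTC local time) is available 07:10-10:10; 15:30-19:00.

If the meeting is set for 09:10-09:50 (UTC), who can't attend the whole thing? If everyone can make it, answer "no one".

Arjun in UTC: 08:15-09:00, 11:00-12:10, 16:45-19:00 (subtract 1h to convert from UTC+1).
Keanu in UTC: 07:00-08:40, 15:30-18:45.
Nikolai in UTC: 08:15-09:35, 14:40-18:00, 18:05-19:00 (subtract 1h to convert from UTC+1).
Esperanza in UTC: 07:00-10:05, 14:50-16:40, 17:00-19:00 (subtract 1h to convert from UTC+1).
Imani in UTC: 07:10-10:10, 15:30-19:00.
Arjun: not fully free for 09:10-09:50. Keanu: not fully free for 09:10-09:50. Nikolai: not fully free for 09:10-09:50. Esperanza: free for 09:10-09:50. Imani: free for 09:10-09:50.

Arjun, Keanu, Nikolai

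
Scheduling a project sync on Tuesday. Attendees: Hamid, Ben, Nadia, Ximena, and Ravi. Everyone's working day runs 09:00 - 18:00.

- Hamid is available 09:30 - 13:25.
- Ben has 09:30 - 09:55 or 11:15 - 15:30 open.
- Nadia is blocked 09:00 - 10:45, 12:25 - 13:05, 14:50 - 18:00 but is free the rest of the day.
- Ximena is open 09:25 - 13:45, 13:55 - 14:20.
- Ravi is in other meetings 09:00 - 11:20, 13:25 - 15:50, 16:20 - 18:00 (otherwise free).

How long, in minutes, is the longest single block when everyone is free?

65

Hamid free: 09:30-13:25.
Ben free: 09:30-09:55, 11:15-15:30.
Nadia free: 10:45-12:25, 13:05-14:50 (invert busy blocks within the working day).
Ximena free: 09:25-13:45, 13:55-14:20.
Ravi free: 11:20-13:25, 15:50-16:20 (invert busy blocks within the working day).
Hamid ∩ Ben: 09:30-09:55, 11:15-13:25.
Hamid ∩ Ben ∩ Nadia: 11:15-12:25, 13:05-13:25.
Hamid ∩ Ben ∩ Nadia ∩ Ximena: 11:15-12:25, 13:05-13:25.
Hamid ∩ Ben ∩ Nadia ∩ Ximena ∩ Ravi: 11:20-12:25, 13:05-13:25.
The longest is 11:20-12:25 at 65 minutes.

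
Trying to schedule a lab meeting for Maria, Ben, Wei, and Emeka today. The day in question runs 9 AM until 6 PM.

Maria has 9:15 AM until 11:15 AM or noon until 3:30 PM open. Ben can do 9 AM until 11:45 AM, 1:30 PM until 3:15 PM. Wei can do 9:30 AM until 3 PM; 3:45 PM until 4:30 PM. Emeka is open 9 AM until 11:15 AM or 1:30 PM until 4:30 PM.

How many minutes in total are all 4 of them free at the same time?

Maria ∩ Ben: 09:15-11:15, 13:30-15:15.
Maria ∩ Ben ∩ Wei: 09:30-11:15, 13:30-15:00.
Maria ∩ Ben ∩ Wei ∩ Emeka: 09:30-11:15, 13:30-15:00.
So the common availability across everyone is 09:30-11:15, 13:30-15:00.
Summing the common windows: 105 + 90 = 195 minutes.

195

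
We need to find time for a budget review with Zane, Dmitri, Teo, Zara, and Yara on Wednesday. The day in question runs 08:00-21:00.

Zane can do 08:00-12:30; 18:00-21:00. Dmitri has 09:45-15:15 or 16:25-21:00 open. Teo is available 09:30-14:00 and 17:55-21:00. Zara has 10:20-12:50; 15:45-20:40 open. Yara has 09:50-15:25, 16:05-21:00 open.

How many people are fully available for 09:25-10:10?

Zane can make the full 09:25-10:10 slot — that's 1.

1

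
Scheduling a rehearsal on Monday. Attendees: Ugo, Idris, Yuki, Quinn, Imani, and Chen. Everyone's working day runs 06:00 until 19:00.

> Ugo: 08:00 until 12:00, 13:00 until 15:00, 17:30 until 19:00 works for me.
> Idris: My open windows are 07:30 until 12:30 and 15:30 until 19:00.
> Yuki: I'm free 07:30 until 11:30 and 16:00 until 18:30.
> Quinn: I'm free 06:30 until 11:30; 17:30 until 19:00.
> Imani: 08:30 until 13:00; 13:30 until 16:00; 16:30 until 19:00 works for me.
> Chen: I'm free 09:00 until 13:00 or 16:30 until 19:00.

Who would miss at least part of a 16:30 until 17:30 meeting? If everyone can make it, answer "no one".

Quinn, Ugo

Ugo: not fully free for 16:30-17:30. Idris: free for 16:30-17:30. Yuki: free for 16:30-17:30. Quinn: not fully free for 16:30-17:30. Imani: free for 16:30-17:30. Chen: free for 16:30-17:30.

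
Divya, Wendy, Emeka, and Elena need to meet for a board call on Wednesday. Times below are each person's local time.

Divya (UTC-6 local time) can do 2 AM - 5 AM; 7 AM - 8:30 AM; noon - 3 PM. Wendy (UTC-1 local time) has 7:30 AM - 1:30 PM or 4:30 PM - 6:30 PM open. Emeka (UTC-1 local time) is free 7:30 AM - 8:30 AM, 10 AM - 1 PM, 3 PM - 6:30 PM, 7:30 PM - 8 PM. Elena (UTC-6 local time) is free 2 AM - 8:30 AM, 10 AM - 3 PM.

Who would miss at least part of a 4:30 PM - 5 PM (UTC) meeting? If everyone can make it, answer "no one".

Divya, Wendy

Divya in UTC: 08:00-11:00, 13:00-14:30, 18:00-21:00 (add 6h to convert from UTC-6).
Wendy in UTC: 08:30-14:30, 17:30-19:30 (add 1h to convert from UTC-1).
Emeka in UTC: 08:30-09:30, 11:00-14:00, 16:00-19:30, 20:30-21:00 (add 1h to convert from UTC-1).
Elena in UTC: 08:00-14:30, 16:00-21:00 (add 6h to convert from UTC-6).
Divya: not fully free for 16:30-17:00. Wendy: not fully free for 16:30-17:00. Emeka: free for 16:30-17:00. Elena: free for 16:30-17:00.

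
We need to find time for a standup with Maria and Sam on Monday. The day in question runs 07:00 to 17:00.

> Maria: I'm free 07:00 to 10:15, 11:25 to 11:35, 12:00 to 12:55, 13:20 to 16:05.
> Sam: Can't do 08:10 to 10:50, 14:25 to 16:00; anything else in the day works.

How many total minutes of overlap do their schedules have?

Maria free: 07:00-10:15, 11:25-11:35, 12:00-12:55, 13:20-16:05.
Sam free: 07:00-08:10, 10:50-14:25, 16:00-17:00 (invert busy blocks within the working day).
Maria ∩ Sam: 07:00-08:10, 11:25-11:35, 12:00-12:55, 13:20-14:25, 16:00-16:05.
Those are the intersection windows.
Summing the common windows: 70 + 10 + 55 + 65 + 5 = 205 minutes.

205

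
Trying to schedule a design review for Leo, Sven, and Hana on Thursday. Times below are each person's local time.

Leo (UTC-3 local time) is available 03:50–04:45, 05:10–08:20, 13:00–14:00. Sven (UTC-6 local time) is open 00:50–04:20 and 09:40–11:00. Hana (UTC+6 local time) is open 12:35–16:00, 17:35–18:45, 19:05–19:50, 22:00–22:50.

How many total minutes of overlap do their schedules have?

Leo in UTC: 06:50-07:45, 08:10-11:20, 16:00-17:00 (add 3h to convert from UTC-3).
Sven in UTC: 06:50-10:20, 15:40-17:00 (add 6h to convert from UTC-6).
Hana in UTC: 06:35-10:00, 11:35-12:45, 13:05-13:50, 16:00-16:50 (subtract 6h to convert from UTC+6).
Leo ∩ Sven: 06:50-07:45, 08:10-10:20, 16:00-17:00.
Leo ∩ Sven ∩ Hana: 06:50-07:45, 08:10-10:00, 16:00-16:50.
Summing the common windows: 55 + 110 + 50 = 215 minutes.

215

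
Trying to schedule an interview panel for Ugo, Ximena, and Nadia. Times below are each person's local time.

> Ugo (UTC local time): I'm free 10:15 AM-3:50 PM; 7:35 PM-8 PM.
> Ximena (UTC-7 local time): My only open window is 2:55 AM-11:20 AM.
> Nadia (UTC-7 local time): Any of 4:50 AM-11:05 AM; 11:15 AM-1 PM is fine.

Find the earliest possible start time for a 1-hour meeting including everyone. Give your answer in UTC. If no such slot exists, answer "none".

Ugo in UTC: 10:15-15:50, 19:35-20:00.
Ximena in UTC: 09:55-18:20 (add 7h to convert from UTC-7).
Nadia in UTC: 11:50-18:05, 18:15-20:00 (add 7h to convert from UTC-7).
Ugo ∩ Ximena: 10:15-15:50.
Ugo ∩ Ximena ∩ Nadia: 11:50-15:50.
The first common window of at least 60 minutes is 11:50-15:50, so the earliest start is 11:50.

11:50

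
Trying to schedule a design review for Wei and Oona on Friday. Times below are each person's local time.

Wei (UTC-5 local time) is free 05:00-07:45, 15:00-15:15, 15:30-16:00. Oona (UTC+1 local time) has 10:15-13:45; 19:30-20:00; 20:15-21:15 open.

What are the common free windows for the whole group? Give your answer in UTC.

Wei in UTC: 10:00-12:45, 20:00-20:15, 20:30-21:00 (add 5h to convert from UTC-5).
Oona in UTC: 09:15-12:45, 18:30-19:00, 19:15-20:15 (subtract 1h to convert from UTC+1).
Wei ∩ Oona: 10:00-12:45, 20:00-20:15.

10:00-12:45, 20:00-20:15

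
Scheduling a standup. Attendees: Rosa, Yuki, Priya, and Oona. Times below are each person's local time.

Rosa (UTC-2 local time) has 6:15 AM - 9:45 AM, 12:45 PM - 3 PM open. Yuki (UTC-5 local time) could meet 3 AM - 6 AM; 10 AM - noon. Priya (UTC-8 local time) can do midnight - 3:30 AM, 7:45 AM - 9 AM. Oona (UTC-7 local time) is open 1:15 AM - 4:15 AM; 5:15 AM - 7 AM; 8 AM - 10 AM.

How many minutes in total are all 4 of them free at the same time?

Rosa in UTC: 08:15-11:45, 14:45-17:00 (add 2h to convert from UTC-2).
Yuki in UTC: 08:00-11:00, 15:00-17:00 (add 5h to convert from UTC-5).
Priya in UTC: 08:00-11:30, 15:45-17:00 (add 8h to convert from UTC-8).
Oona in UTC: 08:15-11:15, 12:15-14:00, 15:00-17:00 (add 7h to convert from UTC-7).
Rosa ∩ Yuki: 08:15-11:00, 15:00-17:00.
Rosa ∩ Yuki ∩ Priya: 08:15-11:00, 15:45-17:00.
Rosa ∩ Yuki ∩ Priya ∩ Oona: 08:15-11:00, 15:45-17:00.
Summing the common windows: 165 + 75 = 240 minutes.

240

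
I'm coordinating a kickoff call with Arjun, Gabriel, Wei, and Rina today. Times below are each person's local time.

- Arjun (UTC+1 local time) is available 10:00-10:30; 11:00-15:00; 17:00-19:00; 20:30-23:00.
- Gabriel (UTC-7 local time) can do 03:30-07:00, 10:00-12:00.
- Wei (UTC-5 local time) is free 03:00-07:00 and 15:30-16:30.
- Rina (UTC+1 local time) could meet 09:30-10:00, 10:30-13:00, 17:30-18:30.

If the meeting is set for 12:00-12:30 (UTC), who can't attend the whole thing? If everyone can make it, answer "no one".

Rina, Wei

Arjun in UTC: 09:00-09:30, 10:00-14:00, 16:00-18:00, 19:30-22:00 (subtract 1h to convert from UTC+1).
Gabriel in UTC: 10:30-14:00, 17:00-19:00 (add 7h to convert from UTC-7).
Wei in UTC: 08:00-12:00, 20:30-21:30 (add 5h to convert from UTC-5).
Rina in UTC: 08:30-09:00, 09:30-12:00, 16:30-17:30 (subtract 1h to convert from UTC+1).
Arjun: free for 12:00-12:30. Gabriel: free for 12:00-12:30. Wei: not fully free for 12:00-12:30. Rina: not fully free for 12:00-12:30.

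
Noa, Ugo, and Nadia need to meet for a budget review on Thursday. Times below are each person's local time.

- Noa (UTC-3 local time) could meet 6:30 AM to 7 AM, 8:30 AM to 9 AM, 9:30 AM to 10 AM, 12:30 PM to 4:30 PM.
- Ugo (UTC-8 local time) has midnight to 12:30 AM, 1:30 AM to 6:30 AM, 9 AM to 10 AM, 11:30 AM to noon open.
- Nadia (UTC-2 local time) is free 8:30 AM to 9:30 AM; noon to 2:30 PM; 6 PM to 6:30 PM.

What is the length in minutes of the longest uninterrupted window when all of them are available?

0

Noa in UTC: 09:30-10:00, 11:30-12:00, 12:30-13:00, 15:30-19:30 (add 3h to convert from UTC-3).
Ugo in UTC: 08:00-08:30, 09:30-14:30, 17:00-18:00, 19:30-20:00 (add 8h to convert from UTC-8).
Nadia in UTC: 10:30-11:30, 14:00-16:30, 20:00-20:30 (add 2h to convert from UTC-2).
Noa ∩ Ugo: 09:30-10:00, 11:30-12:00, 12:30-13:00, 17:00-18:00.
Noa ∩ Ugo ∩ Nadia: ∅.
There is no time when everyone is free.
No common window exists, so the longest block is 0 minutes.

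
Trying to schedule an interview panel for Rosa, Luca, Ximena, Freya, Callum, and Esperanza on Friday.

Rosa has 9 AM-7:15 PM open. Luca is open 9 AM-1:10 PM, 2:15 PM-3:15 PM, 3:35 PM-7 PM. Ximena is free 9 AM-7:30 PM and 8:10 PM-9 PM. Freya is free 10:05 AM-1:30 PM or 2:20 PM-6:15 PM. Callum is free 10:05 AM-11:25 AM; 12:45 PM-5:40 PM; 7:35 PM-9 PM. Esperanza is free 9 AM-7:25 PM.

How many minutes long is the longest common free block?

Rosa ∩ Luca: 09:00-13:10, 14:15-15:15, 15:35-19:00.
Rosa ∩ Luca ∩ Ximena: 09:00-13:10, 14:15-15:15, 15:35-19:00.
Rosa ∩ Luca ∩ Ximena ∩ Freya: 10:05-13:10, 14:20-15:15, 15:35-18:15.
Rosa ∩ Luca ∩ Ximena ∩ Freya ∩ Callum: 10:05-11:25, 12:45-13:10, 14:20-15:15, 15:35-17:40.
Rosa ∩ Luca ∩ Ximena ∩ Freya ∩ Callum ∩ Esperanza: 10:05-11:25, 12:45-13:10, 14:20-15:15, 15:35-17:40.
The longest is 15:35-17:40 at 125 minutes.

125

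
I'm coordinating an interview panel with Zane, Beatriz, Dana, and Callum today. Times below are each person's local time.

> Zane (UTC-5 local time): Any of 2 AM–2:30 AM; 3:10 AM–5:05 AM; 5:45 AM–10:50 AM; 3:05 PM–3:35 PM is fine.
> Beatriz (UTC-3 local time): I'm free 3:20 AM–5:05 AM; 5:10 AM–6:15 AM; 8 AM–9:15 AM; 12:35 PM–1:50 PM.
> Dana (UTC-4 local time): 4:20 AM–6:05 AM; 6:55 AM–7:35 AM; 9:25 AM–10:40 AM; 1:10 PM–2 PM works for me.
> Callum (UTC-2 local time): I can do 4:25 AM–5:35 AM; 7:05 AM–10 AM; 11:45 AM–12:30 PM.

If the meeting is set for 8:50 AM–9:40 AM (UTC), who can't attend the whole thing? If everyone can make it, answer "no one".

Beatriz, Callum

Zane in UTC: 07:00-07:30, 08:10-10:05, 10:45-15:50, 20:05-20:35 (add 5h to convert from UTC-5).
Beatriz in UTC: 06:20-08:05, 08:10-09:15, 11:00-12:15, 15:35-16:50 (add 3h to convert from UTC-3).
Dana in UTC: 08:20-10:05, 10:55-11:35, 13:25-14:40, 17:10-18:00 (add 4h to convert from UTC-4).
Callum in UTC: 06:25-07:35, 09:05-12:00, 13:45-14:30 (add 2h to convert from UTC-2).
Zane: free for 08:50-09:40. Beatriz: not fully free for 08:50-09:40. Dana: free for 08:50-09:40. Callum: not fully free for 08:50-09:40.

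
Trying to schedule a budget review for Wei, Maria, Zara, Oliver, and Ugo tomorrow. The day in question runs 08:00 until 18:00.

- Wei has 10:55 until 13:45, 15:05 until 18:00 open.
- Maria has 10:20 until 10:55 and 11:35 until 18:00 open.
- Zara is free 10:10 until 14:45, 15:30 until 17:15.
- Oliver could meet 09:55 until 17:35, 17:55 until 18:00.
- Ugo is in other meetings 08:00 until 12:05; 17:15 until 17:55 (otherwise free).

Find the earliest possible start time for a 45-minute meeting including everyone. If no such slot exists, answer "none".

Wei free: 10:55-13:45, 15:05-18:00.
Maria free: 10:20-10:55, 11:35-18:00.
Zara free: 10:10-14:45, 15:30-17:15.
Oliver free: 09:55-17:35, 17:55-18:00.
Ugo free: 12:05-17:15, 17:55-18:00 (invert busy blocks within the working day).
Wei ∩ Maria: 11:35-13:45, 15:05-18:00.
Wei ∩ Maria ∩ Zara: 11:35-13:45, 15:30-17:15.
Wei ∩ Maria ∩ Zara ∩ Oliver: 11:35-13:45, 15:30-17:15.
Wei ∩ Maria ∩ Zara ∩ Oliver ∩ Ugo: 12:05-13:45, 15:30-17:15.
The first common window of at least 45 minutes is 12:05-13:45, so the earliest start is 12:05.

12:05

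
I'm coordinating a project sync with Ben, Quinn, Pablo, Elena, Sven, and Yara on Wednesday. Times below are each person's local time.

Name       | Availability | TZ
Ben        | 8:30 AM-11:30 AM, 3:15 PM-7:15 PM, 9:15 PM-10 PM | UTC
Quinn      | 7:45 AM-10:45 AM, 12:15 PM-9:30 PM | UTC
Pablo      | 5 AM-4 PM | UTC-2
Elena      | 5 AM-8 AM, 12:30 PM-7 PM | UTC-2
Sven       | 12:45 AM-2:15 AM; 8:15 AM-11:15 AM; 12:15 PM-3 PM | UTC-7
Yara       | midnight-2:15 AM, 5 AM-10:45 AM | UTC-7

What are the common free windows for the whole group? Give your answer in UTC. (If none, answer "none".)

08:30-09:15, 15:15-17:45

Ben in UTC: 08:30-11:30, 15:15-19:15, 21:15-22:00.
Quinn in UTC: 07:45-10:45, 12:15-21:30.
Pablo in UTC: 07:00-18:00 (add 2h to convert from UTC-2).
Elena in UTC: 07:00-10:00, 14:30-21:00 (add 2h to convert from UTC-2).
Sven in UTC: 07:45-09:15, 15:15-18:15, 19:15-22:00 (add 7h to convert from UTC-7).
Yara in UTC: 07:00-09:15, 12:00-17:45 (add 7h to convert from UTC-7).
Ben ∩ Quinn: 08:30-10:45, 15:15-19:15, 21:15-21:30.
Ben ∩ Quinn ∩ Pablo: 08:30-10:45, 15:15-18:00.
Ben ∩ Quinn ∩ Pablo ∩ Elena: 08:30-10:00, 15:15-18:00.
Ben ∩ Quinn ∩ Pablo ∩ Elena ∩ Sven: 08:30-09:15, 15:15-18:00.
Ben ∩ Quinn ∩ Pablo ∩ Elena ∩ Sven ∩ Yara: 08:30-09:15, 15:15-17:45.
So the common availability across everyone is 08:30-09:15, 15:15-17:45.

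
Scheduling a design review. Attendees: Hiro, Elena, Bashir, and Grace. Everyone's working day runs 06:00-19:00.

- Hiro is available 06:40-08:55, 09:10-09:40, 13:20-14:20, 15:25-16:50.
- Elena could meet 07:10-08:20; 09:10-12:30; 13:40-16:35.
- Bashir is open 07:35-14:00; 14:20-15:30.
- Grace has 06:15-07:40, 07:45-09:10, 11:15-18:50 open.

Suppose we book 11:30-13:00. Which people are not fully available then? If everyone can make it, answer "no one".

Elena, Hiro

Hiro: not fully free for 11:30-13:00. Elena: not fully free for 11:30-13:00. Bashir: free for 11:30-13:00. Grace: free for 11:30-13:00.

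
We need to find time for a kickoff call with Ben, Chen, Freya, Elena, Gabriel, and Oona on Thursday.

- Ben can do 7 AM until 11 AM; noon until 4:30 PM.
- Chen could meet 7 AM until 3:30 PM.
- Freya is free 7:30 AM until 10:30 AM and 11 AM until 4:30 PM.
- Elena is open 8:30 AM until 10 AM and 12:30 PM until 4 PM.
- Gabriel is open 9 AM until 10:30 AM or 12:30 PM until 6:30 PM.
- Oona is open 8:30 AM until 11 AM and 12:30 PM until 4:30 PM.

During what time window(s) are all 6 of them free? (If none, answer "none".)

09:00-10:00, 12:30-15:30

Ben ∩ Chen: 07:00-11:00, 12:00-15:30.
Ben ∩ Chen ∩ Freya: 07:30-10:30, 12:00-15:30.
Ben ∩ Chen ∩ Freya ∩ Elena: 08:30-10:00, 12:30-15:30.
Ben ∩ Chen ∩ Freya ∩ Elena ∩ Gabriel: 09:00-10:00, 12:30-15:30.
Ben ∩ Chen ∩ Freya ∩ Elena ∩ Gabriel ∩ Oona: 09:00-10:00, 12:30-15:30.
Those are the intersection windows.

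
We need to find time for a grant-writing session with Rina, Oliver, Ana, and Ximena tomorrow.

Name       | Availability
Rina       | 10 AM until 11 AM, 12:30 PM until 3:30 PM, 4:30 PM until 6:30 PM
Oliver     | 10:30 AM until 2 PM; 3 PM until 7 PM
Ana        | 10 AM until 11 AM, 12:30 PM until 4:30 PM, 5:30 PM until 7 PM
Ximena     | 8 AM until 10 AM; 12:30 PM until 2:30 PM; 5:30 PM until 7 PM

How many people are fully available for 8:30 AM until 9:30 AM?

1

Ximena can make the full 08:30-09:30 slot — that's 1.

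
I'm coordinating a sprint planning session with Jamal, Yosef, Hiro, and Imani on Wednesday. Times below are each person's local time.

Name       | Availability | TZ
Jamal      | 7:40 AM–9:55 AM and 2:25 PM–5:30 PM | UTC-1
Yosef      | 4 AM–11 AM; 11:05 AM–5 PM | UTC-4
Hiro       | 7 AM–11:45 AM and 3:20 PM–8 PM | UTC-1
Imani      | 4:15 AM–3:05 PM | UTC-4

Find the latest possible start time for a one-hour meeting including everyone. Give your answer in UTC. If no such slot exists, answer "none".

17:30

Jamal in UTC: 08:40-10:55, 15:25-18:30 (add 1h to convert from UTC-1).
Yosef in UTC: 08:00-15:00, 15:05-21:00 (add 4h to convert from UTC-4).
Hiro in UTC: 08:00-12:45, 16:20-21:00 (add 1h to convert from UTC-1).
Imani in UTC: 08:15-19:05 (add 4h to convert from UTC-4).
Jamal ∩ Yosef: 08:40-10:55, 15:25-18:30.
Jamal ∩ Yosef ∩ Hiro: 08:40-10:55, 16:20-18:30.
Jamal ∩ Yosef ∩ Hiro ∩ Imani: 08:40-10:55, 16:20-18:30.
So the common availability across everyone is 08:40-10:55, 16:20-18:30.
The last common window of at least 60 minutes is 16:20-18:30; a 60-minute meeting can start as late as 17:30 and still end by 18:30.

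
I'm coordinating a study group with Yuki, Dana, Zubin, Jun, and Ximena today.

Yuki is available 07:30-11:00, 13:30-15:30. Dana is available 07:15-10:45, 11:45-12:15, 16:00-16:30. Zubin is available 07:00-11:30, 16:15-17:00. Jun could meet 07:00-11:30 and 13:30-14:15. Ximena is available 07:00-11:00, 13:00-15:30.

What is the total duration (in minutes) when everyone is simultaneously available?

195

Yuki ∩ Dana: 07:30-10:45.
Yuki ∩ Dana ∩ Zubin: 07:30-10:45.
Yuki ∩ Dana ∩ Zubin ∩ Jun: 07:30-10:45.
Yuki ∩ Dana ∩ Zubin ∩ Jun ∩ Ximena: 07:30-10:45.
Those are the intersection windows.
That's a single block of 195 minutes.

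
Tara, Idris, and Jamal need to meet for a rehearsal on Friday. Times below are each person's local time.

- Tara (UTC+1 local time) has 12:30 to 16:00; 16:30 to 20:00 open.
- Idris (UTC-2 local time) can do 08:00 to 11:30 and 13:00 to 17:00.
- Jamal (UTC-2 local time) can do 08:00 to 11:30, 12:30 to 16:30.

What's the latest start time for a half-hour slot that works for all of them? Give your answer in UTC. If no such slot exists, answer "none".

18:00

Tara in UTC: 11:30-15:00, 15:30-19:00 (subtract 1h to convert from UTC+1).
Idris in UTC: 10:00-13:30, 15:00-19:00 (add 2h to convert from UTC-2).
Jamal in UTC: 10:00-13:30, 14:30-18:30 (add 2h to convert from UTC-2).
Tara ∩ Idris: 11:30-13:30, 15:30-19:00.
Tara ∩ Idris ∩ Jamal: 11:30-13:30, 15:30-18:30.
The last common window of at least 30 minutes is 15:30-18:30; a 30-minute meeting can start as late as 18:00 and still end by 18:30.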